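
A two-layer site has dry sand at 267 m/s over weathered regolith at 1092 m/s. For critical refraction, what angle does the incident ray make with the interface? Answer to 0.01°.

At critical incidence the refracted ray runs along the interface (θ₂ = 90°), so sin θ_c = V₁/V₂.
θ_c = arcsin(267/1092) = arcsin 0.2445 = 14.15°.
Measured from the interface: 90° − 14.15° = 75.85°.

75.85°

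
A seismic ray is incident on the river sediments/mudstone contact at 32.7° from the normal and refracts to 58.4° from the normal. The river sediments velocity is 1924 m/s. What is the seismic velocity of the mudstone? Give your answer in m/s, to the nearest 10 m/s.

3030 m/s

Snell's law: sin 32.7°/V₁ = sin 58.4°/V₂.
V₂ = V₁·sin 58.4°/sin 32.7° = 1924 × 1.5766 = 3033.32 m/s.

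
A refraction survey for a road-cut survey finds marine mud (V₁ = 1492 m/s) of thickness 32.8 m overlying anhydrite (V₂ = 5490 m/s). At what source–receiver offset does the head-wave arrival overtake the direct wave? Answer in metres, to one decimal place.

x_cross = 2h·√((V₂+V₁)/(V₂−V₁)).
(V₂+V₁)/(V₂−V₁) = (5490+1492)/(5490−1492) = 1.7464; √ = 1.3215.
x_cross = 2·32.8·1.3215 = 86.69 m.

86.7 m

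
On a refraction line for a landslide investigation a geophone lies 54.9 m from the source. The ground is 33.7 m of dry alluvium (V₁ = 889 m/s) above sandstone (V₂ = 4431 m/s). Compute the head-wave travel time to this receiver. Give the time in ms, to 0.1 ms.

θ_c = arcsin(V₁/V₂) = arcsin(889/4431) = 11.57°, cos θ_c = 0.9797.
Intercept time tᵢ = 2h cos θ_c / V₁ = 2·33.7·0.9797/889 = 0.07427 s.
t = x/V₂ + tᵢ = 54.9/4431 + 0.07427 = 0.08666 s.

86.7 ms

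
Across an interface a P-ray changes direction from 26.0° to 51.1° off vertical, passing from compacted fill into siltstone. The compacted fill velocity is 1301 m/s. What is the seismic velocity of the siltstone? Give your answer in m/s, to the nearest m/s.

Snell's law: sin 26.0°/V₁ = sin 51.1°/V₂.
V₂ = V₁·sin 51.1°/sin 26.0° = 1301 × 1.7753 = 2309.67 m/s.

2310 m/s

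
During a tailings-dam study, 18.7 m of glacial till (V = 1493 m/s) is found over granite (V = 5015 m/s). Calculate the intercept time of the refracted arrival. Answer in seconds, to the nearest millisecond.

0.024 s

tᵢ = 2h·√(V₂²−V₁²)/(V₁V₂).
√(V₂²−V₁²) = √(5015²−1493²) = 4787.6 m/s.
tᵢ = 2·18.7·4787.6/(1493·5015) = 0.02391 s.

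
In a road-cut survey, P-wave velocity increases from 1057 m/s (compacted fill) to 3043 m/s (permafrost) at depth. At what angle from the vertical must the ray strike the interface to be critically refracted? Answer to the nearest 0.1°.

20.3°

At critical incidence the refracted ray runs along the interface (θ₂ = 90°), so sin θ_c = V₁/V₂.
θ_c = arcsin(1057/3043) = arcsin 0.3474 = 20.33°.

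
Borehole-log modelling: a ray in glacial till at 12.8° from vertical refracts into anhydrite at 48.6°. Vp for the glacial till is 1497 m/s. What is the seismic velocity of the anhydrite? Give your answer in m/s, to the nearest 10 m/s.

sin 12.8° = 0.2215; sin 48.6° = 0.7501.
V₂ = V₁·(sin θ₂/sin θ₁) = 1497·(0.7501/0.2215) = 5068.49 m/s.

5070 m/s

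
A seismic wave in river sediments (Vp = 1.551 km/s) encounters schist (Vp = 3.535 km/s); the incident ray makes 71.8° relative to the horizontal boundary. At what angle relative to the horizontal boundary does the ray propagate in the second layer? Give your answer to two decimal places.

44.61°

Convert to the normal: θ₁ = 90° − 71.8° = 18.2°.
Snell's law: sin θ₂ = (V₂/V₁)·sin θ₁ = (3.535/1.551)·sin 18.2° = 0.7119.
θ₂ = arcsin 0.7119 = 45.39° from the normal.
From the interface: 90° − 45.39° = 44.61°.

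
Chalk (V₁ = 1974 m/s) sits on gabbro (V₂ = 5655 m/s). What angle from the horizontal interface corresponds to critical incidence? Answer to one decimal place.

69.6°

Critical incidence: sin θ_c = V₁/V₂ = 1974/5655 = 0.3491.
θ_c = arcsin 0.3491 = 20.43°.
Measured from the interface: 90° − 20.43° = 69.57°.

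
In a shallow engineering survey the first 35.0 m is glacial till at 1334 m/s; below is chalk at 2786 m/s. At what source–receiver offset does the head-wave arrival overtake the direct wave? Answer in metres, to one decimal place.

117.9 m

θ_c = arcsin(1334/2786) = 28.61°, so cos θ_c = 0.8779 and tᵢ = 2h cos θ_c/V₁ = 0.0461 s.
At crossover x/V₁ = x/V₂ + tᵢ ⇒ x = tᵢ/(1/V₁ − 1/V₂) = 0.04607/(7.4963e-04 − 3.5894e-04) = 117.91 m.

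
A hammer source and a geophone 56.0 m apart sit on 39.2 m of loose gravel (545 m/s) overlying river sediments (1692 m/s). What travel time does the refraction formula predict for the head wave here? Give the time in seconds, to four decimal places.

0.1693 s

t = x/V₂ + 2h·√(V₂²−V₁²)/(V₁V₂).
√(V₂²−V₁²) = √(1692²−545²) = 1601.8 m/s; delay term = 2·39.2·1601.8/(545·1692) = 0.13619 s.
t = 56.0/1692 + 0.13619 = 0.16928 s.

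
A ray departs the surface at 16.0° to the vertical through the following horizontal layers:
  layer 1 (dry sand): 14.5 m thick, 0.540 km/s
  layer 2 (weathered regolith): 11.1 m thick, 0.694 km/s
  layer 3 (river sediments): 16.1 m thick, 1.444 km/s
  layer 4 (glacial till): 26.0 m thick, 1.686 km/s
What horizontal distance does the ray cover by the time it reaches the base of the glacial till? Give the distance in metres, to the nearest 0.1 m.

Apply Snell's law at each interface; in layer i the horizontal offset is hᵢ·tan θᵢ.
Layer 1: θ = 16.00°; offset = 14.5·tan 16.00° = 4.158 m.
Layer 2: sin θ = 0.694·sin 16.0°/0.540 = 0.3542, θ = 20.75°; offset = 11.1·tan 20.75° = 4.205 m.
Layer 3: sin θ = 1.444·sin 16.0°/0.540 = 0.7371, θ = 47.48°; offset = 16.1·tan 47.48° = 17.559 m.
Layer 4: sin θ = 1.686·sin 16.0°/0.540 = 0.8606, θ = 59.38°; offset = 26.0·tan 59.38° = 43.936 m.
Σ offsets = 69.858 m.

69.9 m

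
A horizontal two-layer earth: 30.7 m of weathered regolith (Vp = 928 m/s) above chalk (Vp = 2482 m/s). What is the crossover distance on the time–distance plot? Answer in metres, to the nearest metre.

x_cross = 2h·√((V₂+V₁)/(V₂−V₁)).
(V₂+V₁)/(V₂−V₁) = (2482+928)/(2482−928) = 2.1943; √ = 1.4813.
x_cross = 2·30.7·1.4813 = 90.95 m.

91 m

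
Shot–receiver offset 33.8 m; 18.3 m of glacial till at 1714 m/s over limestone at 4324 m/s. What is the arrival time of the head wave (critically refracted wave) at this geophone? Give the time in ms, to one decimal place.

27.4 ms

θ_c = arcsin(V₁/V₂) = arcsin(1714/4324) = 23.35°, cos θ_c = 0.9181.
Intercept time tᵢ = 2h cos θ_c / V₁ = 2·18.3·0.9181/1714 = 0.01960 s.
t = x/V₂ + tᵢ = 33.8/4324 + 0.01960 = 0.02742 s.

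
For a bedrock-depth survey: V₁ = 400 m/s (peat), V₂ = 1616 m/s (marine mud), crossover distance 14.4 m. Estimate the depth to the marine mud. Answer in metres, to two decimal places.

5.59 m

h = (x_cross/2)·√((V₂−V₁)/(V₂+V₁)).
(V₂−V₁)/(V₂+V₁) = (1616−400)/(1616+400) = 0.6032; √ = 0.7766.
h = (14.4/2)·0.7766 = 5.59 m.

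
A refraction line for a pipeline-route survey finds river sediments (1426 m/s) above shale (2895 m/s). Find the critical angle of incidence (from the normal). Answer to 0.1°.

29.5°

Critical incidence: sin θ_c = V₁/V₂ = 1426/2895 = 0.4926.
θ_c = arcsin 0.4926 = 29.51°.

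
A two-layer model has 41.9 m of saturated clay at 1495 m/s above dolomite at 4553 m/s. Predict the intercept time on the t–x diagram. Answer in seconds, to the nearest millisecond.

0.053 s

θ_c = arcsin(V₁/V₂) = arcsin(1495/4553) = 19.17°; cos θ_c = 0.9446.
tᵢ = 2h·cos θ_c / V₁ = 2·41.9·0.9446 / 1495 = 0.05295 s.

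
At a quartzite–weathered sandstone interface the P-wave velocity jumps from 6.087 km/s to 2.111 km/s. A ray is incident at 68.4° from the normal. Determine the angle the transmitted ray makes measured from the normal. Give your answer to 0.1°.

Snell's law: sin θ₂ = (V₂/V₁)·sin θ₁ = (2.111/6.087)·sin 68.4° = 0.3225.
θ₂ = sin⁻¹(0.3225) = 18.81° (from vertical).

18.8°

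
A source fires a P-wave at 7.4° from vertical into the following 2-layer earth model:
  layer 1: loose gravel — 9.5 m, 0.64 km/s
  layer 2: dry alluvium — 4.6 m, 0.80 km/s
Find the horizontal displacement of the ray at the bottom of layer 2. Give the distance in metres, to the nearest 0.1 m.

p = sin θ₁/V₁ = sin 7.4°/0.64 = 2.0124e-01 s/km is conserved through the stack.
Layer 1: θ = 7.40°; offset = 9.5·tan 7.40° = 1.234 m.
Layer 2: sin θ = p·0.80 = 0.1610 → θ = 9.26°; offset = 4.6·tan 9.26° = 0.750 m.
Summing the layer offsets gives 1.984 m.

2.0 m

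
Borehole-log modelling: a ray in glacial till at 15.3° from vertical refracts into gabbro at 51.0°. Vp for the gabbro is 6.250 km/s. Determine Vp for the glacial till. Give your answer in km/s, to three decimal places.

sin 15.3° = 0.2639; sin 51.0° = 0.7771.
V₁ = V₂·(sin θ₁/sin θ₂) = 6.250·(0.2639/0.7771) = 2.122 km/s.

2.122 km/s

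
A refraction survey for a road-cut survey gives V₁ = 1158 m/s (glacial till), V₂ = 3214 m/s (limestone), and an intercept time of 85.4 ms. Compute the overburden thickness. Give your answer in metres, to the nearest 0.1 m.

53.0 m

θ_c = arcsin(1158/3214) = 21.12°; cos θ_c = 0.9328.
tᵢ = 2h cos θ_c/V₁ ⇒ h = tᵢ·V₁/(2 cos θ_c) = 0.0854·1158/(2·0.9328) = 53.01 m.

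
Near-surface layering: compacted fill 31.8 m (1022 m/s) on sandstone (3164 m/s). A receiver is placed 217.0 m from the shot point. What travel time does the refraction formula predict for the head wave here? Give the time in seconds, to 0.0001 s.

θ_c = arcsin(V₁/V₂) = arcsin(1022/3164) = 18.84°, cos θ_c = 0.9464.
Intercept time tᵢ = 2h cos θ_c / V₁ = 2·31.8·0.9464/1022 = 0.05890 s.
t = x/V₂ + tᵢ = 217.0/3164 + 0.05890 = 0.12748 s.

0.1275 s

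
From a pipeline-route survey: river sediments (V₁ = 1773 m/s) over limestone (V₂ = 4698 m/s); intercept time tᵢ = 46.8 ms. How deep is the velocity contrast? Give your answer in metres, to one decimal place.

44.8 m

θ_c = arcsin(1773/4698) = 22.17°; cos θ_c = 0.9261.
tᵢ = 2h cos θ_c/V₁ ⇒ h = tᵢ·V₁/(2 cos θ_c) = 0.0468·1773/(2·0.9261) = 44.80 m.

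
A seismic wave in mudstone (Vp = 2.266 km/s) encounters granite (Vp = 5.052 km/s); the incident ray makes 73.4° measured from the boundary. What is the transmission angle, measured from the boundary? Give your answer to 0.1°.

Convert to the normal: θ₁ = 90° − 73.4° = 16.6°.
sin θ₁/V₁ = sin θ₂/V₂ ⇒ sin θ₂ = 5.052·sin 16.6°/2.266 = 5.052·0.2857/2.266 = 0.6369.
θ₂ = arcsin 0.6369 = 39.56° from the normal.
From the interface: 90° − 39.56° = 50.44°.

50.4°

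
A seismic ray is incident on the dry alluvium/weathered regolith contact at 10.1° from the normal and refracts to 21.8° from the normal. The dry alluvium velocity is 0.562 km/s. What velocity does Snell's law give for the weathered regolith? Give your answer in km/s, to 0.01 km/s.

Snell's law: sin 10.1°/V₁ = sin 21.8°/V₂.
V₂ = V₁·sin 21.8°/sin 10.1° = 0.562 × 2.1177 = 1.19 km/s.

1.19 km/s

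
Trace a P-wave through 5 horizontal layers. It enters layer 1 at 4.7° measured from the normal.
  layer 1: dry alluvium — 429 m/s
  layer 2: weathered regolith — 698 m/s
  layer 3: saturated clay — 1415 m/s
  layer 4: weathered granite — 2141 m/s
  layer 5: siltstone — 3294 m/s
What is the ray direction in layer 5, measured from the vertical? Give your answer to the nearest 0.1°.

Ray parameter p = sin 4.7° / 429 = 1.9100e-04 s/m.
sin θ_5 = p·V_5 = 1.9100e-04 × 3294 = 0.6292.
θ_5 = 38.99° from the vertical.

39.0°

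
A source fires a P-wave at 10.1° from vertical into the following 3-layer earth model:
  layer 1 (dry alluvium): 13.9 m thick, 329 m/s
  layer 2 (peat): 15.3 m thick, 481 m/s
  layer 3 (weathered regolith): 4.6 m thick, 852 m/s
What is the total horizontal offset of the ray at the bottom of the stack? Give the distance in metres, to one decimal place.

Ray parameter p = sin 10.1° / 329 m/s = 5.3303e-04 s/m.
Layer 1: θ = 10.10°; offset = 13.9·tan 10.10° = 2.476 m.
Layer 2: sin θ = p·481 = 0.2564 → θ = 14.86°; offset = 15.3·tan 14.86° = 4.058 m.
Layer 3: sin θ = p·852 = 0.4541 → θ = 27.01°; offset = 4.6·tan 27.01° = 2.345 m.
Total horizontal offset = 8.879 m.

8.9 m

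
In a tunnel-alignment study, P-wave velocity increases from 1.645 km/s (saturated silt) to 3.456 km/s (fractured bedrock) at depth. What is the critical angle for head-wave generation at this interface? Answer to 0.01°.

At critical incidence the refracted ray runs along the interface (θ₂ = 90°), so sin θ_c = V₁/V₂.
θ_c = arcsin(1.645/3.456) = arcsin 0.4760 = 28.42°.

28.42°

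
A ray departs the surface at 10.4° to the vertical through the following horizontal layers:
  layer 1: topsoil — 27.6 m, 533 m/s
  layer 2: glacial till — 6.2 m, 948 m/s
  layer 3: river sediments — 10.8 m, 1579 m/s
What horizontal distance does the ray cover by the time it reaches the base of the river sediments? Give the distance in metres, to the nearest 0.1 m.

Ray parameter p = sin 10.4° / 533 m/s = 3.3869e-04 s/m.
Layer 1: θ = 10.40°; offset = 27.6·tan 10.40° = 5.066 m.
Layer 2: sin θ = p·948 = 0.3211 → θ = 18.73°; offset = 6.2·tan 18.73° = 2.102 m.
Layer 3: sin θ = p·1579 = 0.5348 → θ = 32.33°; offset = 10.8·tan 32.33° = 6.835 m.
Total horizontal offset = 14.003 m.

14.0 m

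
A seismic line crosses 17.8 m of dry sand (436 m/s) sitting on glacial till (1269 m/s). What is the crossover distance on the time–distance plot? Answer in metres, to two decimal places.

50.93 m

x_cross = 2h·√((V₂+V₁)/(V₂−V₁)).
(V₂+V₁)/(V₂−V₁) = (1269+436)/(1269−436) = 2.0468; √ = 1.4307.
x_cross = 2·17.8·1.4307 = 50.93 m.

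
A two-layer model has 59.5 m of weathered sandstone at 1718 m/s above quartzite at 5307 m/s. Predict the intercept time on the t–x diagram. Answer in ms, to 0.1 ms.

tᵢ = 2h·√(V₂²−V₁²)/(V₁V₂).
√(V₂²−V₁²) = √(5307²−1718²) = 5021.2 m/s.
tᵢ = 2·59.5·5021.2/(1718·5307) = 0.06554 s.

65.5 ms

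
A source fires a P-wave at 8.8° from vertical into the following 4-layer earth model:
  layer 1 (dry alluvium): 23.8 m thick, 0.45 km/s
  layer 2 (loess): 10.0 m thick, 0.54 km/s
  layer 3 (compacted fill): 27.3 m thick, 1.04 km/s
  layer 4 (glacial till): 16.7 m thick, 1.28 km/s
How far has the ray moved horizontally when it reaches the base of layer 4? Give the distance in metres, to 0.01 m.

23.94 m

Apply Snell's law at each interface; in layer i the horizontal offset is hᵢ·tan θᵢ.
Layer 1: θ = 8.80°; offset = 23.8·tan 8.80° = 3.6844 m.
Layer 2: sin θ = 0.54·sin 8.8°/0.45 = 0.1836, θ = 10.58°; offset = 10.0·tan 10.58° = 1.8676 m.
Layer 3: sin θ = 1.04·sin 8.8°/0.45 = 0.3536, θ = 20.71°; offset = 27.3·tan 20.71° = 10.3189 m.
Layer 4: sin θ = 1.28·sin 8.8°/0.45 = 0.4352, θ = 25.80°; offset = 16.7·tan 25.80° = 8.0715 m.
Total horizontal offset = 23.9424 m.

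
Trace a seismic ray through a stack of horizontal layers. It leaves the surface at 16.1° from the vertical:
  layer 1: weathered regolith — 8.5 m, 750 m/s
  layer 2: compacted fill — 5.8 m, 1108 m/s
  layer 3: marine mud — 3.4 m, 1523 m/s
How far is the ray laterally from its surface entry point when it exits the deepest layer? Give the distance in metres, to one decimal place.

Ray parameter p = sin 16.1° / 750 m/s = 3.6975e-04 s/m.
Layer 1: θ = 16.10°; offset = 8.5·tan 16.10° = 2.453 m.
Layer 2: sin θ = p·1108 = 0.4097 → θ = 24.19°; offset = 5.8·tan 24.19° = 2.605 m.
Layer 3: sin θ = p·1523 = 0.5631 → θ = 34.27°; offset = 3.4·tan 34.27° = 2.317 m.
Total horizontal offset = 7.375 m.

7.4 m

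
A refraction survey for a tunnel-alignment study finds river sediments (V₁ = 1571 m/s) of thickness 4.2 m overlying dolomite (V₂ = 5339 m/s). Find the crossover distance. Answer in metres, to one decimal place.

11.4 m

x_cross = 2h·√((V₂+V₁)/(V₂−V₁)).
(V₂+V₁)/(V₂−V₁) = (5339+1571)/(5339−1571) = 1.8339; √ = 1.3542.
x_cross = 2·4.2·1.3542 = 11.38 m.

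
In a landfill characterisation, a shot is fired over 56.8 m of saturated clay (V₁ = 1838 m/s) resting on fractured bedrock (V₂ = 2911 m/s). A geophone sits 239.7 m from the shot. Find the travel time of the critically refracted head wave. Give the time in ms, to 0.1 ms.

t = x/V₂ + 2h·√(V₂²−V₁²)/(V₁V₂).
√(V₂²−V₁²) = √(2911²−1838²) = 2257.4 m/s; delay term = 2·56.8·2257.4/(1838·2911) = 0.04793 s.
t = 239.7/2911 + 0.04793 = 0.13027 s.

130.3 ms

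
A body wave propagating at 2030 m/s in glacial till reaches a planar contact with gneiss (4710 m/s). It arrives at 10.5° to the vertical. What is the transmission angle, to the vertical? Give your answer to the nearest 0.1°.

25.0°

sin θ₁/V₁ = sin θ₂/V₂ ⇒ sin θ₂ = 4710·sin 10.5°/2030 = 4710·0.1822/2030 = 0.4228.
θ₂ = arcsin 0.4228 = 25.01° from the normal.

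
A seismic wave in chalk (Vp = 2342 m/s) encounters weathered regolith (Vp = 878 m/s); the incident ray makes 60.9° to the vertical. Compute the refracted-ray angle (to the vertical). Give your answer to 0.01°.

Snell's law: sin θ₂ = (V₂/V₁)·sin θ₁ = (878/2342)·sin 60.9° = 0.3276.
θ₂ = sin⁻¹(0.3276) = 19.12° (from vertical).

19.12°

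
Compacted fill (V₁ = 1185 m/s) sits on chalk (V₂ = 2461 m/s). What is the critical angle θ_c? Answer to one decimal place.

Critical incidence: sin θ_c = V₁/V₂ = 1185/2461 = 0.4815.
θ_c = arcsin 0.4815 = 28.78°.

28.8°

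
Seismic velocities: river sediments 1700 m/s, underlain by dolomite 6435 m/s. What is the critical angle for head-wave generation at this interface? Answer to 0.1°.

Critical incidence: sin θ_c = V₁/V₂ = 1700/6435 = 0.2642.
θ_c = arcsin 0.2642 = 15.32°.

15.3°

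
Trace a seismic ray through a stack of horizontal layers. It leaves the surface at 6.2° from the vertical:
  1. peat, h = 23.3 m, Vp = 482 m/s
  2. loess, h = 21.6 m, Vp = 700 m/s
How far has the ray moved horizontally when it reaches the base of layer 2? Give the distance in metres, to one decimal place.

Apply Snell's law at each interface; in layer i the horizontal offset is hᵢ·tan θᵢ.
Layer 1: θ = 6.20°; offset = 23.3·tan 6.20° = 2.531 m.
Layer 2: sin θ = 700·sin 6.2°/482 = 0.1568, θ = 9.02°; offset = 21.6·tan 9.02° = 3.430 m.
Σ offsets = 5.962 m.

6.0 m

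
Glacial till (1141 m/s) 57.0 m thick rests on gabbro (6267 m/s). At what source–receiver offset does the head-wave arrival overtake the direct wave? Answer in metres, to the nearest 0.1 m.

x_cross = 2h·√((V₂+V₁)/(V₂−V₁)).
(V₂+V₁)/(V₂−V₁) = (6267+1141)/(6267−1141) = 1.4452; √ = 1.2022.
x_cross = 2·57.0·1.2022 = 137.05 m.

137.0 m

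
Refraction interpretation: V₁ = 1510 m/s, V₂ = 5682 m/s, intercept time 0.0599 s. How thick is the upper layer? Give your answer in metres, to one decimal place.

h = tᵢ·V₁·V₂ / (2·√(V₂²−V₁²)).
√(V₂²−V₁²) = √(5682² − 1510²) = 5477.7 m/s.
h = 0.0599 s × 1510 × 5682 / (2 × 5477.7) = 46.91 m.

46.9 m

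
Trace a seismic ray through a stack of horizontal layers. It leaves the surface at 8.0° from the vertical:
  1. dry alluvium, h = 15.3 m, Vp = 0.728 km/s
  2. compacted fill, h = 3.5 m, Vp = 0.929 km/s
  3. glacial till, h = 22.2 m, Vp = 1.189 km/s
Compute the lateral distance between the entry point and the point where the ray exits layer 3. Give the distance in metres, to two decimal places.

p = sin θ₁/V₁ = sin 8.0°/0.728 = 1.9117e-01 s/km is conserved through the stack.
Layer 1: θ = 8.00°; offset = 15.3·tan 8.00° = 2.1503 m.
Layer 2: sin θ = p·0.929 = 0.1776 → θ = 10.23°; offset = 3.5·tan 10.23° = 0.6316 m.
Layer 3: sin θ = p·1.189 = 0.2273 → θ = 13.14°; offset = 22.2·tan 13.14° = 5.1818 m.
Σ offsets = 7.9637 m.

7.96 m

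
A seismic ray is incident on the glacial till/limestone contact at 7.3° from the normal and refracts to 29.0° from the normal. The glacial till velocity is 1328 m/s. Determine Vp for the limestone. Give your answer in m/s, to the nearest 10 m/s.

Snell's law: sin 7.3°/V₁ = sin 29.0°/V₂.
V₂ = V₁·sin 29.0°/sin 7.3° = 1328 × 3.8155 = 5066.93 m/s.

5070 m/s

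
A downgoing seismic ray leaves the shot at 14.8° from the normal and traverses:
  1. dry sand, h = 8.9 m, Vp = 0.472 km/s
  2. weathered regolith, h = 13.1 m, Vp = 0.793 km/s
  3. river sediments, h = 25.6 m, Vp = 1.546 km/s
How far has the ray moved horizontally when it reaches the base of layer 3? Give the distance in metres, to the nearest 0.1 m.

47.7 m

Apply Snell's law at each interface; in layer i the horizontal offset is hᵢ·tan θᵢ.
Layer 1: θ = 14.80°; offset = 8.9·tan 14.80° = 2.351 m.
Layer 2: sin θ = 0.793·sin 14.8°/0.472 = 0.4292, θ = 25.41°; offset = 13.1·tan 25.41° = 6.225 m.
Layer 3: sin θ = 1.546·sin 14.8°/0.472 = 0.8367, θ = 56.79°; offset = 25.6·tan 56.79° = 39.110 m.
Summing the layer offsets gives 47.686 m.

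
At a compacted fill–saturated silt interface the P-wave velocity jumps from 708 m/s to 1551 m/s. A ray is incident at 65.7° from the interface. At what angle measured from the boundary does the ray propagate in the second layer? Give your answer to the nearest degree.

Angle from the normal: 90° − 65.7° = 24.3°.
sin θ₁/V₁ = sin θ₂/V₂ ⇒ sin θ₂ = 1551·sin 24.3°/708 = 1551·0.4115/708 = 0.9015.
θ₂ = sin⁻¹(0.9015) = 64.36° (from vertical).
From the interface: 90° − 64.36° = 25.64°.

26°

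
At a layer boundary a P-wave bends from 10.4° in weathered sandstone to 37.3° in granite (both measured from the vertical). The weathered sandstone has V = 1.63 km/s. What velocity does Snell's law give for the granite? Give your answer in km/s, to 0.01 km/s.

Snell's law: sin 10.4°/V₁ = sin 37.3°/V₂.
V₂ = V₁·sin 37.3°/sin 10.4° = 1.63 × 3.3569 = 5.47 km/s.

5.47 km/s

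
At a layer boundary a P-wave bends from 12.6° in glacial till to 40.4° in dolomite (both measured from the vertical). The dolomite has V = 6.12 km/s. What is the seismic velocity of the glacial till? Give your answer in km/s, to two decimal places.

2.06 km/s

sin 12.6° = 0.2181; sin 40.4° = 0.6481.
V₁ = V₂·(sin θ₁/sin θ₂) = 6.12·(0.2181/0.6481) = 2.06 km/s.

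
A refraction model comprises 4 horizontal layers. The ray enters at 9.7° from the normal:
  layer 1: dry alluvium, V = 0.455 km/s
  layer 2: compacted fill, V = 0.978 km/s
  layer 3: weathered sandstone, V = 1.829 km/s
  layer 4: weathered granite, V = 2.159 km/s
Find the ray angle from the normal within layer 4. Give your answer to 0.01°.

53.08°

Ray parameter p = sin 9.7° / 0.455 = 3.7031e-01 s/km.
sin θ_4 = p·V_4 = 3.7031e-01 × 2.159 = 0.7995.
θ_4 = 53.08° from the vertical.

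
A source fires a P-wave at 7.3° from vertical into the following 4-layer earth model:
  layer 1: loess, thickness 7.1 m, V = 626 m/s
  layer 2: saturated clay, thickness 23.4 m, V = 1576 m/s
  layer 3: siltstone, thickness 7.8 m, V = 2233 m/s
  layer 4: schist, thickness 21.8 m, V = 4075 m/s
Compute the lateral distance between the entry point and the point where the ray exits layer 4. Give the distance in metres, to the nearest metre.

45 m

Ray parameter p = sin 7.3° / 626 m/s = 2.0298e-04 s/m.
Layer 1: θ = 7.30°; offset = 7.1·tan 7.30° = 0.910 m.
Layer 2: sin θ = p·1576 = 0.3199 → θ = 18.66°; offset = 23.4·tan 18.66° = 7.901 m.
Layer 3: sin θ = p·2233 = 0.4533 → θ = 26.95°; offset = 7.8·tan 26.95° = 3.966 m.
Layer 4: sin θ = p·4075 = 0.8271 → θ = 55.81°; offset = 21.8·tan 55.81° = 32.085 m.
Σ offsets = 44.861 m.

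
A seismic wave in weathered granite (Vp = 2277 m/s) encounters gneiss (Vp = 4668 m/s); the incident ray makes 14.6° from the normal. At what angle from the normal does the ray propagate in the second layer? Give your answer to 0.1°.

31.1°

sin θ₁/V₁ = sin θ₂/V₂ ⇒ sin θ₂ = 4668·sin 14.6°/2277 = 4668·0.2521/2277 = 0.5168.
θ₂ = arcsin 0.5168 = 31.12° from the normal.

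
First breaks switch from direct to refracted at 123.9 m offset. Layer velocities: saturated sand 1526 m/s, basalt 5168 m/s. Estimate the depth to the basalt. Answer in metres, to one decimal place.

x_cross = 2h·√((V₂+V₁)/(V₂−V₁)) → h = x_cross / (2·√((V₂+V₁)/(V₂−V₁))).
√((V₂+V₁)/(V₂−V₁)) = √((5168+1526)/(5168−1526)) = 1.3557.
h = 123.9 / (2·1.3557) = 45.69 m.

45.7 m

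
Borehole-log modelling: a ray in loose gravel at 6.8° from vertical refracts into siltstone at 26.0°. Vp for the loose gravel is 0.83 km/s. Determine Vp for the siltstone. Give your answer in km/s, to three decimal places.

3.073 km/s

sin 6.8° = 0.1184; sin 26.0° = 0.4384.
V₂ = V₁·(sin θ₂/sin θ₁) = 0.83·(0.4384/0.1184) = 3.073 km/s.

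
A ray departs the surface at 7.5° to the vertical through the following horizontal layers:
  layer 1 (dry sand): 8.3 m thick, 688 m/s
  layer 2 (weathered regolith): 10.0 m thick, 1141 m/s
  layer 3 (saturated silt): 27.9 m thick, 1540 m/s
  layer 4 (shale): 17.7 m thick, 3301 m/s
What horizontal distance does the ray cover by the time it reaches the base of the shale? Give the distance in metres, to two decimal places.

Apply Snell's law at each interface; in layer i the horizontal offset is hᵢ·tan θᵢ.
Layer 1: θ = 7.50°; offset = 8.3·tan 7.50° = 1.0927 m.
Layer 2: sin θ = 1141·sin 7.5°/688 = 0.2165, θ = 12.50°; offset = 10.0·tan 12.50° = 2.2173 m.
Layer 3: sin θ = 1540·sin 7.5°/688 = 0.2922, θ = 16.99°; offset = 27.9·tan 16.99° = 8.5233 m.
Layer 4: sin θ = 3301·sin 7.5°/688 = 0.6263, θ = 38.77°; offset = 17.7·tan 38.77° = 14.2183 m.
Summing the layer offsets gives 26.0516 m.

26.05 m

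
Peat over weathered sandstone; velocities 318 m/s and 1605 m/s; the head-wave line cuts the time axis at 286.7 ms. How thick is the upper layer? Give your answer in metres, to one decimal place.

46.5 m

h = tᵢ·V₁·V₂ / (2·√(V₂²−V₁²)).
√(V₂²−V₁²) = √(1605² − 318²) = 1573.2 m/s.
h = 0.2867 s × 318 × 1605 / (2 × 1573.2) = 46.51 m.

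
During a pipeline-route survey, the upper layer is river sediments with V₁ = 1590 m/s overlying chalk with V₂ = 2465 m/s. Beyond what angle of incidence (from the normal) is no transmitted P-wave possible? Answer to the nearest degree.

40°

At critical incidence the refracted ray runs along the interface (θ₂ = 90°), so sin θ_c = V₁/V₂.
θ_c = arcsin(1590/2465) = arcsin 0.6450 = 40.17°.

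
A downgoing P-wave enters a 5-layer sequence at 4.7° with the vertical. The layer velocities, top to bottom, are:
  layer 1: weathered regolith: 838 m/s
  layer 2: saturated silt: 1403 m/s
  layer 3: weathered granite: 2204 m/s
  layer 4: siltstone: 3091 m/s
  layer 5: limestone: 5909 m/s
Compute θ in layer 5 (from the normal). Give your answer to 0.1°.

Snell's law across each interface conserves sin θ / V, so sin θ_5 = V_5·sin θ₁/V₁.
sin θ_5 = 5909 × sin 4.7° / 838 = 0.5778.
θ_5 = 35.29° from the vertical.

35.3°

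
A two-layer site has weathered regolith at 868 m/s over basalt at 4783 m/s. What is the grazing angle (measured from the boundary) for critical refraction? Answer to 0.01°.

At critical incidence the refracted ray runs along the interface (θ₂ = 90°), so sin θ_c = V₁/V₂.
θ_c = arcsin(868/4783) = arcsin 0.1815 = 10.46°.
Measured from the interface: 90° − 10.46° = 79.54°.

79.54°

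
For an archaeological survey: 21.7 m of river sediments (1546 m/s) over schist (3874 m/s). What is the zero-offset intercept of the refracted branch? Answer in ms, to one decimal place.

25.7 ms

tᵢ = 2h·√(V₂²−V₁²)/(V₁V₂).
√(V₂²−V₁²) = √(3874²−1546²) = 3552.1 m/s.
tᵢ = 2·21.7·3552.1/(1546·3874) = 0.02574 s.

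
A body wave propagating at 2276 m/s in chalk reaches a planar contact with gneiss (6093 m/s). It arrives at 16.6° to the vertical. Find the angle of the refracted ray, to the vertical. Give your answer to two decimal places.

sin θ₁/V₁ = sin θ₂/V₂ ⇒ sin θ₂ = 6093·sin 16.6°/2276 = 6093·0.2857/2276 = 0.7648.
θ₂ = sin⁻¹(0.7648) = 49.89° (from vertical).

49.89°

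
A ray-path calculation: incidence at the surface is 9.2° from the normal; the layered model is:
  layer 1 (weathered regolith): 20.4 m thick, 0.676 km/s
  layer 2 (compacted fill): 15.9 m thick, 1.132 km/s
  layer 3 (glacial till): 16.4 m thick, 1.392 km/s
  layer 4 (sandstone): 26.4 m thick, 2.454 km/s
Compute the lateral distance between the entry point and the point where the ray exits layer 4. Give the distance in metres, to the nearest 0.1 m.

Ray parameter p = sin 9.2° / 0.676 km/s = 2.3651e-01 s/km.
Layer 1: θ = 9.20°; offset = 20.4·tan 9.20° = 3.304 m.
Layer 2: sin θ = p·1.132 = 0.2677 → θ = 15.53°; offset = 15.9·tan 15.53° = 4.418 m.
Layer 3: sin θ = p·1.392 = 0.3292 → θ = 19.22°; offset = 16.4·tan 19.22° = 5.718 m.
Layer 4: sin θ = p·2.454 = 0.5804 → θ = 35.48°; offset = 26.4·tan 35.48° = 18.816 m.
Total horizontal offset = 32.256 m.

32.3 m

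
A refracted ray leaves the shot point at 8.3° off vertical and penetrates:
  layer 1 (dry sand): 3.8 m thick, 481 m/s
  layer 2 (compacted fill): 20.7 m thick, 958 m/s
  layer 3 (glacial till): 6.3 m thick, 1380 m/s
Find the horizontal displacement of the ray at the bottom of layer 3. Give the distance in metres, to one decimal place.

Apply Snell's law at each interface; in layer i the horizontal offset is hᵢ·tan θᵢ.
Layer 1: θ = 8.30°; offset = 3.8·tan 8.30° = 0.554 m.
Layer 2: sin θ = 958·sin 8.3°/481 = 0.2875, θ = 16.71°; offset = 20.7·tan 16.71° = 6.214 m.
Layer 3: sin θ = 1380·sin 8.3°/481 = 0.4142, θ = 24.47°; offset = 6.3·tan 24.47° = 2.867 m.
Σ offsets = 9.635 m.

9.6 m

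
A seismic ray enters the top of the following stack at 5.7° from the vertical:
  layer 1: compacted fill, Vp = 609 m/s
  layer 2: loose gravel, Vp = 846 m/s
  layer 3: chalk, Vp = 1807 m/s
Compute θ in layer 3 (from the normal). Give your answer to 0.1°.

17.1°

Snell's law across each interface conserves sin θ / V, so sin θ_3 = V_3·sin θ₁/V₁.
sin θ_3 = 1807 × sin 5.7° / 609 = 0.2947.
θ_3 = 17.14° from the vertical.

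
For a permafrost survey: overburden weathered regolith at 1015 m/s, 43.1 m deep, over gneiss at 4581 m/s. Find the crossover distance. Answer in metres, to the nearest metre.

108 m

x_cross = 2h·√((V₂+V₁)/(V₂−V₁)).
(V₂+V₁)/(V₂−V₁) = (4581+1015)/(4581−1015) = 1.5693; √ = 1.2527.
x_cross = 2·43.1·1.2527 = 107.98 m.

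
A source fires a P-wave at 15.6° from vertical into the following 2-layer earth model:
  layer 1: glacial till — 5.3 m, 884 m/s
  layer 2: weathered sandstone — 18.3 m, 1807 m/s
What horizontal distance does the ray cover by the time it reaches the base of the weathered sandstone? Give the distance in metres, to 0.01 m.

13.52 m

Apply Snell's law at each interface; in layer i the horizontal offset is hᵢ·tan θᵢ.
Layer 1: θ = 15.60°; offset = 5.3·tan 15.60° = 1.4798 m.
Layer 2: sin θ = 1807·sin 15.6°/884 = 0.5497, θ = 33.35°; offset = 18.3·tan 33.35° = 12.0422 m.
Total horizontal offset = 13.5220 m.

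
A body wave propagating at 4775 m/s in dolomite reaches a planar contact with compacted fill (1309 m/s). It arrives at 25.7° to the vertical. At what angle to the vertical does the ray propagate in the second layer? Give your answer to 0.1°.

Snell's law: sin θ₂ = (V₂/V₁)·sin θ₁ = (1309/4775)·sin 25.7° = 0.1189.
θ₂ = sin⁻¹(0.1189) = 6.83° (from vertical).

6.8°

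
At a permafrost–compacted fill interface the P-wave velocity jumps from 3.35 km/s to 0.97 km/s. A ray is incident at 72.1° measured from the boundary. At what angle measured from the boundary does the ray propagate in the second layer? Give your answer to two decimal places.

Convert to the normal: θ₁ = 90° − 72.1° = 17.9°.
sin θ₁/V₁ = sin θ₂/V₂ ⇒ sin θ₂ = 0.97·sin 17.9°/3.35 = 0.97·0.3074/3.35 = 0.0890.
θ₂ = arcsin 0.0890 = 5.11° from the normal.
From the interface: 90° − 5.11° = 84.89°.

84.89°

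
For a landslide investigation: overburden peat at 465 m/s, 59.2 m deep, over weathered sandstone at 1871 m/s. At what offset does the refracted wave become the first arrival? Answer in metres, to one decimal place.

152.6 m

θ_c = arcsin(465/1871) = 14.39°, so cos θ_c = 0.9686 and tᵢ = 2h cos θ_c/V₁ = 0.2466 s.
At crossover x/V₁ = x/V₂ + tᵢ ⇒ x = tᵢ/(1/V₁ − 1/V₂) = 0.24663/(2.1505e-03 − 5.3447e-04) = 152.61 m.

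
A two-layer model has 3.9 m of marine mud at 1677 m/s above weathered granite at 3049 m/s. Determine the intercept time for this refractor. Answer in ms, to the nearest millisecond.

θ_c = arcsin(V₁/V₂) = arcsin(1677/3049) = 33.37°; cos θ_c = 0.8352.
tᵢ = 2h·cos θ_c / V₁ = 2·3.9·0.8352 / 1677 = 0.00388 s.

4 ms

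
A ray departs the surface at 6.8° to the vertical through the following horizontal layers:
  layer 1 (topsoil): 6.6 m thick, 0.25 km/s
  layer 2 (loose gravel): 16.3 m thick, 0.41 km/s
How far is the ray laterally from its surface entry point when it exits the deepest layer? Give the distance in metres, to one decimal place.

Ray parameter p = sin 6.8° / 0.25 km/s = 4.7362e-01 s/km.
Layer 1: θ = 6.80°; offset = 6.6·tan 6.80° = 0.787 m.
Layer 2: sin θ = p·0.41 = 0.1942 → θ = 11.20°; offset = 16.3·tan 11.20° = 3.227 m.
Σ offsets = 4.014 m.

4.0 m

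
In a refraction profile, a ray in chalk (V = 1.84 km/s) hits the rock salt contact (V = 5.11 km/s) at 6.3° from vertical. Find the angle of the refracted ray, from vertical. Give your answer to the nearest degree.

Snell's law: sin θ₂ = (V₂/V₁)·sin θ₁ = (5.11/1.84)·sin 6.3° = 0.3048.
θ₂ = sin⁻¹(0.3048) = 17.74° (from vertical).

18°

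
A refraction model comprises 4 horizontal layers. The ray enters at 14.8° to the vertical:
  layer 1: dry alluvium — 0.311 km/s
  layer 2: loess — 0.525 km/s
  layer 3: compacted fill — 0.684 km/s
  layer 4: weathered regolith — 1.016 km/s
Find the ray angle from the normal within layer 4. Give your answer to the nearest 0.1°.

Ray parameter p = sin 14.8° / 0.311 = 8.2137e-01 s/km.
sin θ_4 = p·V_4 = 8.2137e-01 × 1.016 = 0.8345.
θ_4 = 56.56° from the vertical.

56.6°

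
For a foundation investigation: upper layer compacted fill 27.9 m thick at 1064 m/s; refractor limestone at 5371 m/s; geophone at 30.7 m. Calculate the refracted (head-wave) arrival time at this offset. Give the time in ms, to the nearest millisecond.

57 ms

θ_c = arcsin(V₁/V₂) = arcsin(1064/5371) = 11.43°, cos θ_c = 0.9802.
Intercept time tᵢ = 2h cos θ_c / V₁ = 2·27.9·0.9802/1064 = 0.05140 s.
t = x/V₂ + tᵢ = 30.7/5371 + 0.05140 = 0.05712 s.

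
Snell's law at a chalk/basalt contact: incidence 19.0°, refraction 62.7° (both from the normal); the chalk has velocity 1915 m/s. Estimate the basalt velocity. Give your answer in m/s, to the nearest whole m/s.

5227 m/s

sin 19.0° = 0.3256; sin 62.7° = 0.8886.
V₂ = V₁·(sin θ₂/sin θ₁) = 1915·(0.8886/0.3256) = 5226.87 m/s.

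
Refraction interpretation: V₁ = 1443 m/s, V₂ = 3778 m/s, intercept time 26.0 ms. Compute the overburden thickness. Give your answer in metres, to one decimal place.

h = tᵢ·V₁·V₂ / (2·√(V₂²−V₁²)).
√(V₂²−V₁²) = √(3778² − 1443²) = 3491.6 m/s.
h = 0.026 s × 1443 × 3778 / (2 × 3491.6) = 20.30 m.

20.3 m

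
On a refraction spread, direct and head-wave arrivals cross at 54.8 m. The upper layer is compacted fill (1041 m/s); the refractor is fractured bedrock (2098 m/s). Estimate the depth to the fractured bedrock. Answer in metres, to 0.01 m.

h = (x_cross/2)·√((V₂−V₁)/(V₂+V₁)).
(V₂−V₁)/(V₂+V₁) = (2098−1041)/(2098+1041) = 0.3367; √ = 0.5803.
h = (54.8/2)·0.5803 = 15.90 m.

15.90 m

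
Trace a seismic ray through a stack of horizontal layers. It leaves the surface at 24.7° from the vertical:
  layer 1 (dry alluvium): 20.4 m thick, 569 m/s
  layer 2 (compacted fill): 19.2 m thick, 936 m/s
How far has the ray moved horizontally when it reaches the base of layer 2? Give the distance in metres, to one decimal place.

27.6 m

Apply Snell's law at each interface; in layer i the horizontal offset is hᵢ·tan θᵢ.
Layer 1: θ = 24.70°; offset = 20.4·tan 24.70° = 9.383 m.
Layer 2: sin θ = 936·sin 24.7°/569 = 0.6874, θ = 43.42°; offset = 19.2·tan 43.42° = 18.172 m.
Summing the layer offsets gives 27.555 m.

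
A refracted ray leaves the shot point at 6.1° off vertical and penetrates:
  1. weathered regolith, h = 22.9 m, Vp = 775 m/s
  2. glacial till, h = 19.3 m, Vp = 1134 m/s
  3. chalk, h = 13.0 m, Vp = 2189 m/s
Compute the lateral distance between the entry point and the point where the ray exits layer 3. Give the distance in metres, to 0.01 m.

9.58 m

Apply Snell's law at each interface; in layer i the horizontal offset is hᵢ·tan θᵢ.
Layer 1: θ = 6.10°; offset = 22.9·tan 6.10° = 2.4473 m.
Layer 2: sin θ = 1134·sin 6.1°/775 = 0.1555, θ = 8.95°; offset = 19.3·tan 8.95° = 3.0379 m.
Layer 3: sin θ = 2189·sin 6.1°/775 = 0.3001, θ = 17.47°; offset = 13.0·tan 17.47° = 4.0905 m.
Σ offsets = 9.5757 m.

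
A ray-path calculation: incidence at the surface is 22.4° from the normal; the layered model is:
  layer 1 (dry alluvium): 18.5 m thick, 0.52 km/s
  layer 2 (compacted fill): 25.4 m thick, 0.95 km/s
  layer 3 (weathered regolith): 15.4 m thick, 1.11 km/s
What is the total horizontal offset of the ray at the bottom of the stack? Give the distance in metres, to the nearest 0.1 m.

53.8 m

Apply Snell's law at each interface; in layer i the horizontal offset is hᵢ·tan θᵢ.
Layer 1: θ = 22.40°; offset = 18.5·tan 22.40° = 7.625 m.
Layer 2: sin θ = 0.95·sin 22.4°/0.52 = 0.6962, θ = 44.12°; offset = 25.4·tan 44.12° = 24.633 m.
Layer 3: sin θ = 1.11·sin 22.4°/0.52 = 0.8134, θ = 54.43°; offset = 15.4·tan 54.43° = 21.537 m.
Total horizontal offset = 53.795 m.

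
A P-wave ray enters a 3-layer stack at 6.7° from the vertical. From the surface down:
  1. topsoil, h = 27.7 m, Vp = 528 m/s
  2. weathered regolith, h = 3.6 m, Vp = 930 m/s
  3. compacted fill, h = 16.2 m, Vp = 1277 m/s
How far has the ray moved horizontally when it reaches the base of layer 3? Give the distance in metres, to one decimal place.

8.8 m

Ray parameter p = sin 6.7° / 528 m/s = 2.2097e-04 s/m.
Layer 1: θ = 6.70°; offset = 27.7·tan 6.70° = 3.254 m.
Layer 2: sin θ = p·930 = 0.2055 → θ = 11.86°; offset = 3.6·tan 11.86° = 0.756 m.
Layer 3: sin θ = p·1277 = 0.2822 → θ = 16.39°; offset = 16.2·tan 16.39° = 4.765 m.
Summing the layer offsets gives 8.775 m.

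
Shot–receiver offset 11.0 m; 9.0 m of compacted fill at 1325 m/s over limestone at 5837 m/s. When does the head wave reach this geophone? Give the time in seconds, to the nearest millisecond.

t = x/V₂ + 2h·√(V₂²−V₁²)/(V₁V₂).
√(V₂²−V₁²) = √(5837²−1325²) = 5684.6 m/s; delay term = 2·9.0·5684.6/(1325·5837) = 0.01323 s.
t = 11.0/5837 + 0.01323 = 0.01511 s.

0.015 s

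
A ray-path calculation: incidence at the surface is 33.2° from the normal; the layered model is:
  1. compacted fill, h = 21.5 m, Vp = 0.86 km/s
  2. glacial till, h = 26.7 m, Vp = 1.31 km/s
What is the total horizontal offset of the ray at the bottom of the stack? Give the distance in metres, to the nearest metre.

54 m

Apply Snell's law at each interface; in layer i the horizontal offset is hᵢ·tan θᵢ.
Layer 1: θ = 33.20°; offset = 21.5·tan 33.20° = 14.069 m.
Layer 2: sin θ = 1.31·sin 33.2°/0.86 = 0.8341, θ = 56.52°; offset = 26.7·tan 56.52° = 40.370 m.
Total horizontal offset = 54.439 m.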